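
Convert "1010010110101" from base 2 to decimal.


Input: "1010010110101" in base 2
Positional expansion:
  Digit '1' (value 1) x 2^12 = 4096
  Digit '0' (value 0) x 2^11 = 0
  Digit '1' (value 1) x 2^10 = 1024
  Digit '0' (value 0) x 2^9 = 0
  Digit '0' (value 0) x 2^8 = 0
  Digit '1' (value 1) x 2^7 = 128
  Digit '0' (value 0) x 2^6 = 0
  Digit '1' (value 1) x 2^5 = 32
  Digit '1' (value 1) x 2^4 = 16
  Digit '0' (value 0) x 2^3 = 0
  Digit '1' (value 1) x 2^2 = 4
  Digit '0' (value 0) x 2^1 = 0
  Digit '1' (value 1) x 2^0 = 1
Sum = 5301

5301


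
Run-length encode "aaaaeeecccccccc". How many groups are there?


Input: aaaaeeecccccccc
Scanning for consecutive runs:
  Group 1: 'a' x 4 (positions 0-3)
  Group 2: 'e' x 3 (positions 4-6)
  Group 3: 'c' x 8 (positions 7-14)
Total groups: 3

3


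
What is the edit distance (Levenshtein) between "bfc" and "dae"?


Computing edit distance: "bfc" -> "dae"
DP table:
           d    a    e
      0    1    2    3
  b   1    1    2    3
  f   2    2    2    3
  c   3    3    3    3
Edit distance = dp[3][3] = 3

3


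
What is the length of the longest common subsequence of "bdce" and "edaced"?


LCS of "bdce" and "edaced"
DP table:
           e    d    a    c    e    d
      0    0    0    0    0    0    0
  b   0    0    0    0    0    0    0
  d   0    0    1    1    1    1    1
  c   0    0    1    1    2    2    2
  e   0    1    1    1    2    3    3
LCS length = dp[4][6] = 3

3


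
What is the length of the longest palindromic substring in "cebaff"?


Input: "cebaff"
Checking substrings for palindromes:
  [4:6] "ff" (len 2) => palindrome
Longest palindromic substring: "ff" with length 2

2


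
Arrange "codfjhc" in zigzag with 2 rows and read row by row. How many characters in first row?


Zigzag "codfjhc" into 2 rows:
Placing characters:
  'c' => row 0
  'o' => row 1
  'd' => row 0
  'f' => row 1
  'j' => row 0
  'h' => row 1
  'c' => row 0
Rows:
  Row 0: "cdjc"
  Row 1: "ofh"
First row length: 4

4


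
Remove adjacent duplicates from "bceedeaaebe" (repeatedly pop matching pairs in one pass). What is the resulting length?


Input: bceedeaaebe
Stack-based adjacent duplicate removal:
  Read 'b': push. Stack: b
  Read 'c': push. Stack: bc
  Read 'e': push. Stack: bce
  Read 'e': matches stack top 'e' => pop. Stack: bc
  Read 'd': push. Stack: bcd
  Read 'e': push. Stack: bcde
  Read 'a': push. Stack: bcdea
  Read 'a': matches stack top 'a' => pop. Stack: bcde
  Read 'e': matches stack top 'e' => pop. Stack: bcd
  Read 'b': push. Stack: bcdb
  Read 'e': push. Stack: bcdbe
Final stack: "bcdbe" (length 5)

5


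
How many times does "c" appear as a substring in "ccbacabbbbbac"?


Searching for "c" in "ccbacabbbbbac"
Scanning each position:
  Position 0: "c" => MATCH
  Position 1: "c" => MATCH
  Position 2: "b" => no
  Position 3: "a" => no
  Position 4: "c" => MATCH
  Position 5: "a" => no
  Position 6: "b" => no
  Position 7: "b" => no
  Position 8: "b" => no
  Position 9: "b" => no
  Position 10: "b" => no
  Position 11: "a" => no
  Position 12: "c" => MATCH
Total occurrences: 4

4


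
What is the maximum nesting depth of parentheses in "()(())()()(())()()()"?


Input: "()(())()()(())()()()"
Tracking depth:
  Position 0 '(': depth becomes 1
  Position 1 ')': depth becomes 0
  Position 2 '(': depth becomes 1
  Position 3 '(': depth becomes 2
  Position 4 ')': depth becomes 1
  Position 5 ')': depth becomes 0
  Position 6 '(': depth becomes 1
  Position 7 ')': depth becomes 0
  Position 8 '(': depth becomes 1
  Position 9 ')': depth becomes 0
  Position 10 '(': depth becomes 1
  Position 11 '(': depth becomes 2
  Position 12 ')': depth becomes 1
  Position 13 ')': depth becomes 0
  Position 14 '(': depth becomes 1
  Position 15 ')': depth becomes 0
  Position 16 '(': depth becomes 1
  Position 17 ')': depth becomes 0
  Position 18 '(': depth becomes 1
  Position 19 ')': depth becomes 0
Maximum depth reached: 2

2


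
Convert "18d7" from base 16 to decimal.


Input: "18d7" in base 16
Positional expansion:
  Digit '1' (value 1) x 16^3 = 4096
  Digit '8' (value 8) x 16^2 = 2048
  Digit 'd' (value 13) x 16^1 = 208
  Digit '7' (value 7) x 16^0 = 7
Sum = 6359

6359


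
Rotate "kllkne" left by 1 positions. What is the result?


Input: "kllkne", rotate left by 1
First 1 characters: "k"
Remaining characters: "llkne"
Concatenate remaining + first: "llkne" + "k" = "llknek"

llknek


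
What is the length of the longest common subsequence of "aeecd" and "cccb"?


LCS of "aeecd" and "cccb"
DP table:
           c    c    c    b
      0    0    0    0    0
  a   0    0    0    0    0
  e   0    0    0    0    0
  e   0    0    0    0    0
  c   0    1    1    1    1
  d   0    1    1    1    1
LCS length = dp[5][4] = 1

1


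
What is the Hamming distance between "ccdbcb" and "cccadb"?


Comparing "ccdbcb" and "cccadb" position by position:
  Position 0: 'c' vs 'c' => same
  Position 1: 'c' vs 'c' => same
  Position 2: 'd' vs 'c' => differ
  Position 3: 'b' vs 'a' => differ
  Position 4: 'c' vs 'd' => differ
  Position 5: 'b' vs 'b' => same
Total differences (Hamming distance): 3

3


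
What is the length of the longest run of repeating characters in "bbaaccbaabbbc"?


Input: "bbaaccbaabbbc"
Scanning for longest run:
  Position 1 ('b'): continues run of 'b', length=2
  Position 2 ('a'): new char, reset run to 1
  Position 3 ('a'): continues run of 'a', length=2
  Position 4 ('c'): new char, reset run to 1
  Position 5 ('c'): continues run of 'c', length=2
  Position 6 ('b'): new char, reset run to 1
  Position 7 ('a'): new char, reset run to 1
  Position 8 ('a'): continues run of 'a', length=2
  Position 9 ('b'): new char, reset run to 1
  Position 10 ('b'): continues run of 'b', length=2
  Position 11 ('b'): continues run of 'b', length=3
  Position 12 ('c'): new char, reset run to 1
Longest run: 'b' with length 3

3


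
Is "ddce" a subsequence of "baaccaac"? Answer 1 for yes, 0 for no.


Check if "ddce" is a subsequence of "baaccaac"
Greedy scan:
  Position 0 ('b'): no match needed
  Position 1 ('a'): no match needed
  Position 2 ('a'): no match needed
  Position 3 ('c'): no match needed
  Position 4 ('c'): no match needed
  Position 5 ('a'): no match needed
  Position 6 ('a'): no match needed
  Position 7 ('c'): no match needed
Only matched 0/4 characters => not a subsequence

0


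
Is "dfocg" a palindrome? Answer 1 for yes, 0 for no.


Input: dfocg
Reversed: gcofd
  Compare pos 0 ('d') with pos 4 ('g'): MISMATCH
  Compare pos 1 ('f') with pos 3 ('c'): MISMATCH
Result: not a palindrome

0


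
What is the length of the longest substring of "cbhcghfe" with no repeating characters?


Input: "cbhcghfe"
Sliding window (track last position of each char):
  Position 0 ('c'): window [0,0] length 1 -- new best
  Position 1 ('b'): window [0,1] length 2 -- new best
  Position 2 ('h'): window [0,2] length 3 -- new best
  Position 3 ('c'): repeat (last at 0), move window start to 1
  Position 3 ('c'): window [1,3] length 3
  Position 4 ('g'): window [1,4] length 4 -- new best
  Position 5 ('h'): repeat (last at 2), move window start to 3
  Position 5 ('h'): window [3,5] length 3
  Position 6 ('f'): window [3,6] length 4
  Position 7 ('e'): window [3,7] length 5 -- new best
Longest substring with no repeats: "cghfe" with length 5

5


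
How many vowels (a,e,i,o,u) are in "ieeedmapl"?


Input: ieeedmapl
Checking each character:
  'i' at position 0: vowel (running total: 1)
  'e' at position 1: vowel (running total: 2)
  'e' at position 2: vowel (running total: 3)
  'e' at position 3: vowel (running total: 4)
  'd' at position 4: consonant
  'm' at position 5: consonant
  'a' at position 6: vowel (running total: 5)
  'p' at position 7: consonant
  'l' at position 8: consonant
Total vowels: 5

5


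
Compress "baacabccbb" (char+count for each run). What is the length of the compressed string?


Input: baacabccbb
Runs:
  'b' x 1 => "b1"
  'a' x 2 => "a2"
  'c' x 1 => "c1"
  'a' x 1 => "a1"
  'b' x 1 => "b1"
  'c' x 2 => "c2"
  'b' x 2 => "b2"
Compressed: "b1a2c1a1b1c2b2"
Compressed length: 14

14


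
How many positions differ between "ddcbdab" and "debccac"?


Comparing "ddcbdab" and "debccac" position by position:
  Position 0: 'd' vs 'd' => same
  Position 1: 'd' vs 'e' => DIFFER
  Position 2: 'c' vs 'b' => DIFFER
  Position 3: 'b' vs 'c' => DIFFER
  Position 4: 'd' vs 'c' => DIFFER
  Position 5: 'a' vs 'a' => same
  Position 6: 'b' vs 'c' => DIFFER
Positions that differ: 5

5


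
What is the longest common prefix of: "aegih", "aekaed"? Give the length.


Words: aegih, aekaed
  Position 0: all 'a' => match
  Position 1: all 'e' => match
  Position 2: ('g', 'k') => mismatch, stop
LCP = "ae" (length 2)

2


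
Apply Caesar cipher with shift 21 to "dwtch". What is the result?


Caesar cipher: shift "dwtch" by 21
  'd' (pos 3) + 21 = pos 24 = 'y'
  'w' (pos 22) + 21 = pos 17 = 'r'
  't' (pos 19) + 21 = pos 14 = 'o'
  'c' (pos 2) + 21 = pos 23 = 'x'
  'h' (pos 7) + 21 = pos 2 = 'c'
Result: yroxc

yroxc


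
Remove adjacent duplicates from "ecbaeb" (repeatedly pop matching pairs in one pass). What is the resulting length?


Input: ecbaeb
Stack-based adjacent duplicate removal:
  Read 'e': push. Stack: e
  Read 'c': push. Stack: ec
  Read 'b': push. Stack: ecb
  Read 'a': push. Stack: ecba
  Read 'e': push. Stack: ecbae
  Read 'b': push. Stack: ecbaeb
Final stack: "ecbaeb" (length 6)

6


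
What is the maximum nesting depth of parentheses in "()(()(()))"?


Input: "()(()(()))"
Tracking depth:
  Position 0 '(': depth becomes 1
  Position 1 ')': depth becomes 0
  Position 2 '(': depth becomes 1
  Position 3 '(': depth becomes 2
  Position 4 ')': depth becomes 1
  Position 5 '(': depth becomes 2
  Position 6 '(': depth becomes 3
  Position 7 ')': depth becomes 2
  Position 8 ')': depth becomes 1
  Position 9 ')': depth becomes 0
Maximum depth reached: 3

3


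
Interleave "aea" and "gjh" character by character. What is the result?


Interleaving "aea" and "gjh":
  Position 0: 'a' from first, 'g' from second => "ag"
  Position 1: 'e' from first, 'j' from second => "ej"
  Position 2: 'a' from first, 'h' from second => "ah"
Result: agejah

agejah


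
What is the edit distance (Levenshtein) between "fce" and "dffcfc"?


Computing edit distance: "fce" -> "dffcfc"
DP table:
           d    f    f    c    f    c
      0    1    2    3    4    5    6
  f   1    1    1    2    3    4    5
  c   2    2    2    2    2    3    4
  e   3    3    3    3    3    3    4
Edit distance = dp[3][6] = 4

4


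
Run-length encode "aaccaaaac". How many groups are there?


Input: aaccaaaac
Scanning for consecutive runs:
  Group 1: 'a' x 2 (positions 0-1)
  Group 2: 'c' x 2 (positions 2-3)
  Group 3: 'a' x 4 (positions 4-7)
  Group 4: 'c' x 1 (positions 8-8)
Total groups: 4

4


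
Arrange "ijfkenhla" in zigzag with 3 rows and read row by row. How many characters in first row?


Zigzag "ijfkenhla" into 3 rows:
Placing characters:
  'i' => row 0
  'j' => row 1
  'f' => row 2
  'k' => row 1
  'e' => row 0
  'n' => row 1
  'h' => row 2
  'l' => row 1
  'a' => row 0
Rows:
  Row 0: "iea"
  Row 1: "jknl"
  Row 2: "fh"
First row length: 3

3


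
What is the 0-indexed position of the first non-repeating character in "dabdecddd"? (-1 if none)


Input: dabdecddd
Character frequencies:
  'a': 1
  'b': 1
  'c': 1
  'd': 5
  'e': 1
Scanning left to right for freq == 1:
  Position 0 ('d'): freq=5, skip
  Position 1 ('a'): unique! => answer = 1

1


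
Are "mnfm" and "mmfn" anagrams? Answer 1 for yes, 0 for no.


Strings: "mnfm", "mmfn"
Sorted first:  fmmn
Sorted second: fmmn
Sorted forms match => anagrams

1


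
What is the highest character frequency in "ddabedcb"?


Input: ddabedcb
Character counts:
  'a': 1
  'b': 2
  'c': 1
  'd': 3
  'e': 1
Maximum frequency: 3

3


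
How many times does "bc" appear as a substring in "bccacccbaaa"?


Searching for "bc" in "bccacccbaaa"
Scanning each position:
  Position 0: "bc" => MATCH
  Position 1: "cc" => no
  Position 2: "ca" => no
  Position 3: "ac" => no
  Position 4: "cc" => no
  Position 5: "cc" => no
  Position 6: "cb" => no
  Position 7: "ba" => no
  Position 8: "aa" => no
  Position 9: "aa" => no
Total occurrences: 1

1


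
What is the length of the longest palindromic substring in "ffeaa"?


Input: "ffeaa"
Checking substrings for palindromes:
  [0:2] "ff" (len 2) => palindrome
  [3:5] "aa" (len 2) => palindrome
Longest palindromic substring: "ff" with length 2

2


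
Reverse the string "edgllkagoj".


Input: edgllkagoj
Reading characters right to left:
  Position 9: 'j'
  Position 8: 'o'
  Position 7: 'g'
  Position 6: 'a'
  Position 5: 'k'
  Position 4: 'l'
  Position 3: 'l'
  Position 2: 'g'
  Position 1: 'd'
  Position 0: 'e'
Reversed: jogakllgde

jogakllgde


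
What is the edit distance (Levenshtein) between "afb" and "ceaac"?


Computing edit distance: "afb" -> "ceaac"
DP table:
           c    e    a    a    c
      0    1    2    3    4    5
  a   1    1    2    2    3    4
  f   2    2    2    3    3    4
  b   3    3    3    3    4    4
Edit distance = dp[3][5] = 4

4


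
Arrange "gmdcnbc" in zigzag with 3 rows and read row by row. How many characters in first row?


Zigzag "gmdcnbc" into 3 rows:
Placing characters:
  'g' => row 0
  'm' => row 1
  'd' => row 2
  'c' => row 1
  'n' => row 0
  'b' => row 1
  'c' => row 2
Rows:
  Row 0: "gn"
  Row 1: "mcb"
  Row 2: "dc"
First row length: 2

2


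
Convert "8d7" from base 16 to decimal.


Input: "8d7" in base 16
Positional expansion:
  Digit '8' (value 8) x 16^2 = 2048
  Digit 'd' (value 13) x 16^1 = 208
  Digit '7' (value 7) x 16^0 = 7
Sum = 2263

2263


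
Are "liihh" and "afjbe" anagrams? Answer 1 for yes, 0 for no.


Strings: "liihh", "afjbe"
Sorted first:  hhiil
Sorted second: abefj
Differ at position 0: 'h' vs 'a' => not anagrams

0


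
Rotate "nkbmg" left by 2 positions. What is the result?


Input: "nkbmg", rotate left by 2
First 2 characters: "nk"
Remaining characters: "bmg"
Concatenate remaining + first: "bmg" + "nk" = "bmgnk"

bmgnk


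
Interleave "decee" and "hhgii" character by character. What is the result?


Interleaving "decee" and "hhgii":
  Position 0: 'd' from first, 'h' from second => "dh"
  Position 1: 'e' from first, 'h' from second => "eh"
  Position 2: 'c' from first, 'g' from second => "cg"
  Position 3: 'e' from first, 'i' from second => "ei"
  Position 4: 'e' from first, 'i' from second => "ei"
Result: dhehcgeiei

dhehcgeiei


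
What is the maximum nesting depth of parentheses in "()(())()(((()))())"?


Input: "()(())()(((()))())"
Tracking depth:
  Position 0 '(': depth becomes 1
  Position 1 ')': depth becomes 0
  Position 2 '(': depth becomes 1
  Position 3 '(': depth becomes 2
  Position 4 ')': depth becomes 1
  Position 5 ')': depth becomes 0
  Position 6 '(': depth becomes 1
  Position 7 ')': depth becomes 0
  Position 8 '(': depth becomes 1
  Position 9 '(': depth becomes 2
  Position 10 '(': depth becomes 3
  Position 11 '(': depth becomes 4
  Position 12 ')': depth becomes 3
  Position 13 ')': depth becomes 2
  Position 14 ')': depth becomes 1
  Position 15 '(': depth becomes 2
  Position 16 ')': depth becomes 1
  Position 17 ')': depth becomes 0
Maximum depth reached: 4

4


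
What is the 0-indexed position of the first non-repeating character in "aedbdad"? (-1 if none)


Input: aedbdad
Character frequencies:
  'a': 2
  'b': 1
  'd': 3
  'e': 1
Scanning left to right for freq == 1:
  Position 0 ('a'): freq=2, skip
  Position 1 ('e'): unique! => answer = 1

1


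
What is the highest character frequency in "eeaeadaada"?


Input: eeaeadaada
Character counts:
  'a': 5
  'd': 2
  'e': 3
Maximum frequency: 5

5


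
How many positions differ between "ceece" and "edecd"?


Comparing "ceece" and "edecd" position by position:
  Position 0: 'c' vs 'e' => DIFFER
  Position 1: 'e' vs 'd' => DIFFER
  Position 2: 'e' vs 'e' => same
  Position 3: 'c' vs 'c' => same
  Position 4: 'e' vs 'd' => DIFFER
Positions that differ: 3

3


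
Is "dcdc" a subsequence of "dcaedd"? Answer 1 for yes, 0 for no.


Check if "dcdc" is a subsequence of "dcaedd"
Greedy scan:
  Position 0 ('d'): matches sub[0] = 'd'
  Position 1 ('c'): matches sub[1] = 'c'
  Position 2 ('a'): no match needed
  Position 3 ('e'): no match needed
  Position 4 ('d'): matches sub[2] = 'd'
  Position 5 ('d'): no match needed
Only matched 3/4 characters => not a subsequence

0


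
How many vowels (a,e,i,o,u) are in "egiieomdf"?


Input: egiieomdf
Checking each character:
  'e' at position 0: vowel (running total: 1)
  'g' at position 1: consonant
  'i' at position 2: vowel (running total: 2)
  'i' at position 3: vowel (running total: 3)
  'e' at position 4: vowel (running total: 4)
  'o' at position 5: vowel (running total: 5)
  'm' at position 6: consonant
  'd' at position 7: consonant
  'f' at position 8: consonant
Total vowels: 5

5


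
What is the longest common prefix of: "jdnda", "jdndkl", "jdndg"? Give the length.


Words: jdnda, jdndkl, jdndg
  Position 0: all 'j' => match
  Position 1: all 'd' => match
  Position 2: all 'n' => match
  Position 3: all 'd' => match
  Position 4: ('a', 'k', 'g') => mismatch, stop
LCP = "jdnd" (length 4)

4


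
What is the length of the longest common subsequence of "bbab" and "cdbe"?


LCS of "bbab" and "cdbe"
DP table:
           c    d    b    e
      0    0    0    0    0
  b   0    0    0    1    1
  b   0    0    0    1    1
  a   0    0    0    1    1
  b   0    0    0    1    1
LCS length = dp[4][4] = 1

1


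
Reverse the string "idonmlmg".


Input: idonmlmg
Reading characters right to left:
  Position 7: 'g'
  Position 6: 'm'
  Position 5: 'l'
  Position 4: 'm'
  Position 3: 'n'
  Position 2: 'o'
  Position 1: 'd'
  Position 0: 'i'
Reversed: gmlmnodi

gmlmnodi


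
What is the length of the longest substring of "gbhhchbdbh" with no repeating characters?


Input: "gbhhchbdbh"
Sliding window (track last position of each char):
  Position 0 ('g'): window [0,0] length 1 -- new best
  Position 1 ('b'): window [0,1] length 2 -- new best
  Position 2 ('h'): window [0,2] length 3 -- new best
  Position 3 ('h'): repeat (last at 2), move window start to 3
  Position 3 ('h'): window [3,3] length 1
  Position 4 ('c'): window [3,4] length 2
  Position 5 ('h'): repeat (last at 3), move window start to 4
  Position 5 ('h'): window [4,5] length 2
  Position 6 ('b'): window [4,6] length 3
  Position 7 ('d'): window [4,7] length 4 -- new best
  Position 8 ('b'): repeat (last at 6), move window start to 7
  Position 8 ('b'): window [7,8] length 2
  Position 9 ('h'): window [7,9] length 3
Longest substring with no repeats: "chbd" with length 4

4


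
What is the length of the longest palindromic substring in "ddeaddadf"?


Input: "ddeaddadf"
Checking substrings for palindromes:
  [3:7] "adda" (len 4) => palindrome
  [5:8] "dad" (len 3) => palindrome
  [0:2] "dd" (len 2) => palindrome
  [4:6] "dd" (len 2) => palindrome
Longest palindromic substring: "adda" with length 4

4


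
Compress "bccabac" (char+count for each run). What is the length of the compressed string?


Input: bccabac
Runs:
  'b' x 1 => "b1"
  'c' x 2 => "c2"
  'a' x 1 => "a1"
  'b' x 1 => "b1"
  'a' x 1 => "a1"
  'c' x 1 => "c1"
Compressed: "b1c2a1b1a1c1"
Compressed length: 12

12


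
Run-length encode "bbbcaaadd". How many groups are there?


Input: bbbcaaadd
Scanning for consecutive runs:
  Group 1: 'b' x 3 (positions 0-2)
  Group 2: 'c' x 1 (positions 3-3)
  Group 3: 'a' x 3 (positions 4-6)
  Group 4: 'd' x 2 (positions 7-8)
Total groups: 4

4


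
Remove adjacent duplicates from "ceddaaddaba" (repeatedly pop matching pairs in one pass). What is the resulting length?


Input: ceddaaddaba
Stack-based adjacent duplicate removal:
  Read 'c': push. Stack: c
  Read 'e': push. Stack: ce
  Read 'd': push. Stack: ced
  Read 'd': matches stack top 'd' => pop. Stack: ce
  Read 'a': push. Stack: cea
  Read 'a': matches stack top 'a' => pop. Stack: ce
  Read 'd': push. Stack: ced
  Read 'd': matches stack top 'd' => pop. Stack: ce
  Read 'a': push. Stack: cea
  Read 'b': push. Stack: ceab
  Read 'a': push. Stack: ceaba
Final stack: "ceaba" (length 5)

5


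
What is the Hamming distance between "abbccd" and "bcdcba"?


Comparing "abbccd" and "bcdcba" position by position:
  Position 0: 'a' vs 'b' => differ
  Position 1: 'b' vs 'c' => differ
  Position 2: 'b' vs 'd' => differ
  Position 3: 'c' vs 'c' => same
  Position 4: 'c' vs 'b' => differ
  Position 5: 'd' vs 'a' => differ
Total differences (Hamming distance): 5

5


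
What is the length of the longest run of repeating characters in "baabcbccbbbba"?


Input: "baabcbccbbbba"
Scanning for longest run:
  Position 1 ('a'): new char, reset run to 1
  Position 2 ('a'): continues run of 'a', length=2
  Position 3 ('b'): new char, reset run to 1
  Position 4 ('c'): new char, reset run to 1
  Position 5 ('b'): new char, reset run to 1
  Position 6 ('c'): new char, reset run to 1
  Position 7 ('c'): continues run of 'c', length=2
  Position 8 ('b'): new char, reset run to 1
  Position 9 ('b'): continues run of 'b', length=2
  Position 10 ('b'): continues run of 'b', length=3
  Position 11 ('b'): continues run of 'b', length=4
  Position 12 ('a'): new char, reset run to 1
Longest run: 'b' with length 4

4


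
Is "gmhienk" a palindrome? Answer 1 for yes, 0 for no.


Input: gmhienk
Reversed: kneihmg
  Compare pos 0 ('g') with pos 6 ('k'): MISMATCH
  Compare pos 1 ('m') with pos 5 ('n'): MISMATCH
  Compare pos 2 ('h') with pos 4 ('e'): MISMATCH
Result: not a palindrome

0


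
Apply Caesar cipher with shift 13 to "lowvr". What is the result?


Caesar cipher: shift "lowvr" by 13
  'l' (pos 11) + 13 = pos 24 = 'y'
  'o' (pos 14) + 13 = pos 1 = 'b'
  'w' (pos 22) + 13 = pos 9 = 'j'
  'v' (pos 21) + 13 = pos 8 = 'i'
  'r' (pos 17) + 13 = pos 4 = 'e'
Result: ybjie

ybjie


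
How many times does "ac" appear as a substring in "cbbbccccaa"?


Searching for "ac" in "cbbbccccaa"
Scanning each position:
  Position 0: "cb" => no
  Position 1: "bb" => no
  Position 2: "bb" => no
  Position 3: "bc" => no
  Position 4: "cc" => no
  Position 5: "cc" => no
  Position 6: "cc" => no
  Position 7: "ca" => no
  Position 8: "aa" => no
Total occurrences: 0

0


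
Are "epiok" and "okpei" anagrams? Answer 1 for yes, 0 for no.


Strings: "epiok", "okpei"
Sorted first:  eikop
Sorted second: eikop
Sorted forms match => anagrams

1


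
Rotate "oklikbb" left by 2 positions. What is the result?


Input: "oklikbb", rotate left by 2
First 2 characters: "ok"
Remaining characters: "likbb"
Concatenate remaining + first: "likbb" + "ok" = "likbbok"

likbbok


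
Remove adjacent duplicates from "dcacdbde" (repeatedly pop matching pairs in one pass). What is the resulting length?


Input: dcacdbde
Stack-based adjacent duplicate removal:
  Read 'd': push. Stack: d
  Read 'c': push. Stack: dc
  Read 'a': push. Stack: dca
  Read 'c': push. Stack: dcac
  Read 'd': push. Stack: dcacd
  Read 'b': push. Stack: dcacdb
  Read 'd': push. Stack: dcacdbd
  Read 'e': push. Stack: dcacdbde
Final stack: "dcacdbde" (length 8)

8


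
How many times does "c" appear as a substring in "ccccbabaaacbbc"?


Searching for "c" in "ccccbabaaacbbc"
Scanning each position:
  Position 0: "c" => MATCH
  Position 1: "c" => MATCH
  Position 2: "c" => MATCH
  Position 3: "c" => MATCH
  Position 4: "b" => no
  Position 5: "a" => no
  Position 6: "b" => no
  Position 7: "a" => no
  Position 8: "a" => no
  Position 9: "a" => no
  Position 10: "c" => MATCH
  Position 11: "b" => no
  Position 12: "b" => no
  Position 13: "c" => MATCH
Total occurrences: 6

6


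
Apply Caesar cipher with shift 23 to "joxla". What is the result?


Caesar cipher: shift "joxla" by 23
  'j' (pos 9) + 23 = pos 6 = 'g'
  'o' (pos 14) + 23 = pos 11 = 'l'
  'x' (pos 23) + 23 = pos 20 = 'u'
  'l' (pos 11) + 23 = pos 8 = 'i'
  'a' (pos 0) + 23 = pos 23 = 'x'
Result: gluix

gluix


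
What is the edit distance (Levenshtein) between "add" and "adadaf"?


Computing edit distance: "add" -> "adadaf"
DP table:
           a    d    a    d    a    f
      0    1    2    3    4    5    6
  a   1    0    1    2    3    4    5
  d   2    1    0    1    2    3    4
  d   3    2    1    1    1    2    3
Edit distance = dp[3][6] = 3

3


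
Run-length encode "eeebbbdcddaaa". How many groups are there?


Input: eeebbbdcddaaa
Scanning for consecutive runs:
  Group 1: 'e' x 3 (positions 0-2)
  Group 2: 'b' x 3 (positions 3-5)
  Group 3: 'd' x 1 (positions 6-6)
  Group 4: 'c' x 1 (positions 7-7)
  Group 5: 'd' x 2 (positions 8-9)
  Group 6: 'a' x 3 (positions 10-12)
Total groups: 6

6


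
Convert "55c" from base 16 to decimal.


Input: "55c" in base 16
Positional expansion:
  Digit '5' (value 5) x 16^2 = 1280
  Digit '5' (value 5) x 16^1 = 80
  Digit 'c' (value 12) x 16^0 = 12
Sum = 1372

1372


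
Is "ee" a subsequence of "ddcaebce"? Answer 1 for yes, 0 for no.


Check if "ee" is a subsequence of "ddcaebce"
Greedy scan:
  Position 0 ('d'): no match needed
  Position 1 ('d'): no match needed
  Position 2 ('c'): no match needed
  Position 3 ('a'): no match needed
  Position 4 ('e'): matches sub[0] = 'e'
  Position 5 ('b'): no match needed
  Position 6 ('c'): no match needed
  Position 7 ('e'): matches sub[1] = 'e'
All 2 characters matched => is a subsequence

1


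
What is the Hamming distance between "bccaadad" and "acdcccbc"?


Comparing "bccaadad" and "acdcccbc" position by position:
  Position 0: 'b' vs 'a' => differ
  Position 1: 'c' vs 'c' => same
  Position 2: 'c' vs 'd' => differ
  Position 3: 'a' vs 'c' => differ
  Position 4: 'a' vs 'c' => differ
  Position 5: 'd' vs 'c' => differ
  Position 6: 'a' vs 'b' => differ
  Position 7: 'd' vs 'c' => differ
Total differences (Hamming distance): 7

7


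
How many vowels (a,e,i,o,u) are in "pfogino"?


Input: pfogino
Checking each character:
  'p' at position 0: consonant
  'f' at position 1: consonant
  'o' at position 2: vowel (running total: 1)
  'g' at position 3: consonant
  'i' at position 4: vowel (running total: 2)
  'n' at position 5: consonant
  'o' at position 6: vowel (running total: 3)
Total vowels: 3

3


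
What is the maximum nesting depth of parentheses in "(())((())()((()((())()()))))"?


Input: "(())((())()((()((())()()))))"
Tracking depth:
  Position 0 '(': depth becomes 1
  Position 1 '(': depth becomes 2
  Position 2 ')': depth becomes 1
  Position 3 ')': depth becomes 0
  Position 4 '(': depth becomes 1
  Position 5 '(': depth becomes 2
  Position 6 '(': depth becomes 3
  Position 7 ')': depth becomes 2
  Position 8 ')': depth becomes 1
  Position 9 '(': depth becomes 2
  Position 10 ')': depth becomes 1
  Position 11 '(': depth becomes 2
  Position 12 '(': depth becomes 3
  Position 13 '(': depth becomes 4
  Position 14 ')': depth becomes 3
  Position 15 '(': depth becomes 4
  Position 16 '(': depth becomes 5
  Position 17 '(': depth becomes 6
  Position 18 ')': depth becomes 5
  Position 19 ')': depth becomes 4
  Position 20 '(': depth becomes 5
  Position 21 ')': depth becomes 4
  Position 22 '(': depth becomes 5
  Position 23 ')': depth becomes 4
  Position 24 ')': depth becomes 3
  Position 25 ')': depth becomes 2
  Position 26 ')': depth becomes 1
  Position 27 ')': depth becomes 0
Maximum depth reached: 6

6


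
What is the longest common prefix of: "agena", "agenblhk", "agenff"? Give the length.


Words: agena, agenblhk, agenff
  Position 0: all 'a' => match
  Position 1: all 'g' => match
  Position 2: all 'e' => match
  Position 3: all 'n' => match
  Position 4: ('a', 'b', 'f') => mismatch, stop
LCP = "agen" (length 4)

4


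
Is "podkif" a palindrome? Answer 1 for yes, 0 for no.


Input: podkif
Reversed: fikdop
  Compare pos 0 ('p') with pos 5 ('f'): MISMATCH
  Compare pos 1 ('o') with pos 4 ('i'): MISMATCH
  Compare pos 2 ('d') with pos 3 ('k'): MISMATCH
Result: not a palindrome

0


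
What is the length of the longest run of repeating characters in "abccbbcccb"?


Input: "abccbbcccb"
Scanning for longest run:
  Position 1 ('b'): new char, reset run to 1
  Position 2 ('c'): new char, reset run to 1
  Position 3 ('c'): continues run of 'c', length=2
  Position 4 ('b'): new char, reset run to 1
  Position 5 ('b'): continues run of 'b', length=2
  Position 6 ('c'): new char, reset run to 1
  Position 7 ('c'): continues run of 'c', length=2
  Position 8 ('c'): continues run of 'c', length=3
  Position 9 ('b'): new char, reset run to 1
Longest run: 'c' with length 3

3


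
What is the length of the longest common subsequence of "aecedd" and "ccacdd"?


LCS of "aecedd" and "ccacdd"
DP table:
           c    c    a    c    d    d
      0    0    0    0    0    0    0
  a   0    0    0    1    1    1    1
  e   0    0    0    1    1    1    1
  c   0    1    1    1    2    2    2
  e   0    1    1    1    2    2    2
  d   0    1    1    1    2    3    3
  d   0    1    1    1    2    3    4
LCS length = dp[6][6] = 4

4


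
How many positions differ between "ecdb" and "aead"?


Comparing "ecdb" and "aead" position by position:
  Position 0: 'e' vs 'a' => DIFFER
  Position 1: 'c' vs 'e' => DIFFER
  Position 2: 'd' vs 'a' => DIFFER
  Position 3: 'b' vs 'd' => DIFFER
Positions that differ: 4

4


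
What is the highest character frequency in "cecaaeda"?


Input: cecaaeda
Character counts:
  'a': 3
  'c': 2
  'd': 1
  'e': 2
Maximum frequency: 3

3


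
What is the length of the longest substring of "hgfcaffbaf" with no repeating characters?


Input: "hgfcaffbaf"
Sliding window (track last position of each char):
  Position 0 ('h'): window [0,0] length 1 -- new best
  Position 1 ('g'): window [0,1] length 2 -- new best
  Position 2 ('f'): window [0,2] length 3 -- new best
  Position 3 ('c'): window [0,3] length 4 -- new best
  Position 4 ('a'): window [0,4] length 5 -- new best
  Position 5 ('f'): repeat (last at 2), move window start to 3
  Position 5 ('f'): window [3,5] length 3
  Position 6 ('f'): repeat (last at 5), move window start to 6
  Position 6 ('f'): window [6,6] length 1
  Position 7 ('b'): window [6,7] length 2
  Position 8 ('a'): window [6,8] length 3
  Position 9 ('f'): repeat (last at 6), move window start to 7
  Position 9 ('f'): window [7,9] length 3
Longest substring with no repeats: "hgfca" with length 5

5


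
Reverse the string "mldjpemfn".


Input: mldjpemfn
Reading characters right to left:
  Position 8: 'n'
  Position 7: 'f'
  Position 6: 'm'
  Position 5: 'e'
  Position 4: 'p'
  Position 3: 'j'
  Position 2: 'd'
  Position 1: 'l'
  Position 0: 'm'
Reversed: nfmepjdlm

nfmepjdlm


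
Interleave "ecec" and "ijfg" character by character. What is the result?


Interleaving "ecec" and "ijfg":
  Position 0: 'e' from first, 'i' from second => "ei"
  Position 1: 'c' from first, 'j' from second => "cj"
  Position 2: 'e' from first, 'f' from second => "ef"
  Position 3: 'c' from first, 'g' from second => "cg"
Result: eicjefcg

eicjefcg


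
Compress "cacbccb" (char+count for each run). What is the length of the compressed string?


Input: cacbccb
Runs:
  'c' x 1 => "c1"
  'a' x 1 => "a1"
  'c' x 1 => "c1"
  'b' x 1 => "b1"
  'c' x 2 => "c2"
  'b' x 1 => "b1"
Compressed: "c1a1c1b1c2b1"
Compressed length: 12

12


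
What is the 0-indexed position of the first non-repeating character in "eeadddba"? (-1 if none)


Input: eeadddba
Character frequencies:
  'a': 2
  'b': 1
  'd': 3
  'e': 2
Scanning left to right for freq == 1:
  Position 0 ('e'): freq=2, skip
  Position 1 ('e'): freq=2, skip
  Position 2 ('a'): freq=2, skip
  Position 3 ('d'): freq=3, skip
  Position 4 ('d'): freq=3, skip
  Position 5 ('d'): freq=3, skip
  Position 6 ('b'): unique! => answer = 6

6


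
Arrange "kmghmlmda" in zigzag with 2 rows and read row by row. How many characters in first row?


Zigzag "kmghmlmda" into 2 rows:
Placing characters:
  'k' => row 0
  'm' => row 1
  'g' => row 0
  'h' => row 1
  'm' => row 0
  'l' => row 1
  'm' => row 0
  'd' => row 1
  'a' => row 0
Rows:
  Row 0: "kgmma"
  Row 1: "mhld"
First row length: 5

5


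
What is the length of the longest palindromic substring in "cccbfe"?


Input: "cccbfe"
Checking substrings for palindromes:
  [0:3] "ccc" (len 3) => palindrome
  [0:2] "cc" (len 2) => palindrome
  [1:3] "cc" (len 2) => palindrome
Longest palindromic substring: "ccc" with length 3

3


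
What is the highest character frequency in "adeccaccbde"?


Input: adeccaccbde
Character counts:
  'a': 2
  'b': 1
  'c': 4
  'd': 2
  'e': 2
Maximum frequency: 4

4


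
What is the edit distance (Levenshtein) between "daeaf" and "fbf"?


Computing edit distance: "daeaf" -> "fbf"
DP table:
           f    b    f
      0    1    2    3
  d   1    1    2    3
  a   2    2    2    3
  e   3    3    3    3
  a   4    4    4    4
  f   5    4    5    4
Edit distance = dp[5][3] = 4

4


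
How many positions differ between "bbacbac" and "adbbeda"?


Comparing "bbacbac" and "adbbeda" position by position:
  Position 0: 'b' vs 'a' => DIFFER
  Position 1: 'b' vs 'd' => DIFFER
  Position 2: 'a' vs 'b' => DIFFER
  Position 3: 'c' vs 'b' => DIFFER
  Position 4: 'b' vs 'e' => DIFFER
  Position 5: 'a' vs 'd' => DIFFER
  Position 6: 'c' vs 'a' => DIFFER
Positions that differ: 7

7


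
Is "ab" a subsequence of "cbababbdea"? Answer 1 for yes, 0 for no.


Check if "ab" is a subsequence of "cbababbdea"
Greedy scan:
  Position 0 ('c'): no match needed
  Position 1 ('b'): no match needed
  Position 2 ('a'): matches sub[0] = 'a'
  Position 3 ('b'): matches sub[1] = 'b'
  Position 4 ('a'): no match needed
  Position 5 ('b'): no match needed
  Position 6 ('b'): no match needed
  Position 7 ('d'): no match needed
  Position 8 ('e'): no match needed
  Position 9 ('a'): no match needed
All 2 characters matched => is a subsequence

1


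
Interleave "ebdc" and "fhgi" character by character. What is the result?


Interleaving "ebdc" and "fhgi":
  Position 0: 'e' from first, 'f' from second => "ef"
  Position 1: 'b' from first, 'h' from second => "bh"
  Position 2: 'd' from first, 'g' from second => "dg"
  Position 3: 'c' from first, 'i' from second => "ci"
Result: efbhdgci

efbhdgci


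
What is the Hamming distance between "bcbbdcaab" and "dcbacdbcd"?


Comparing "bcbbdcaab" and "dcbacdbcd" position by position:
  Position 0: 'b' vs 'd' => differ
  Position 1: 'c' vs 'c' => same
  Position 2: 'b' vs 'b' => same
  Position 3: 'b' vs 'a' => differ
  Position 4: 'd' vs 'c' => differ
  Position 5: 'c' vs 'd' => differ
  Position 6: 'a' vs 'b' => differ
  Position 7: 'a' vs 'c' => differ
  Position 8: 'b' vs 'd' => differ
Total differences (Hamming distance): 7

7


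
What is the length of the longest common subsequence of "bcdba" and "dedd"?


LCS of "bcdba" and "dedd"
DP table:
           d    e    d    d
      0    0    0    0    0
  b   0    0    0    0    0
  c   0    0    0    0    0
  d   0    1    1    1    1
  b   0    1    1    1    1
  a   0    1    1    1    1
LCS length = dp[5][4] = 1

1


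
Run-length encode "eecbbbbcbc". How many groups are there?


Input: eecbbbbcbc
Scanning for consecutive runs:
  Group 1: 'e' x 2 (positions 0-1)
  Group 2: 'c' x 1 (positions 2-2)
  Group 3: 'b' x 4 (positions 3-6)
  Group 4: 'c' x 1 (positions 7-7)
  Group 5: 'b' x 1 (positions 8-8)
  Group 6: 'c' x 1 (positions 9-9)
Total groups: 6

6


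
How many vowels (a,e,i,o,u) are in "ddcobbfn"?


Input: ddcobbfn
Checking each character:
  'd' at position 0: consonant
  'd' at position 1: consonant
  'c' at position 2: consonant
  'o' at position 3: vowel (running total: 1)
  'b' at position 4: consonant
  'b' at position 5: consonant
  'f' at position 6: consonant
  'n' at position 7: consonant
Total vowels: 1

1


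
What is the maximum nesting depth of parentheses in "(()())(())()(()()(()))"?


Input: "(()())(())()(()()(()))"
Tracking depth:
  Position 0 '(': depth becomes 1
  Position 1 '(': depth becomes 2
  Position 2 ')': depth becomes 1
  Position 3 '(': depth becomes 2
  Position 4 ')': depth becomes 1
  Position 5 ')': depth becomes 0
  Position 6 '(': depth becomes 1
  Position 7 '(': depth becomes 2
  Position 8 ')': depth becomes 1
  Position 9 ')': depth becomes 0
  Position 10 '(': depth becomes 1
  Position 11 ')': depth becomes 0
  Position 12 '(': depth becomes 1
  Position 13 '(': depth becomes 2
  Position 14 ')': depth becomes 1
  Position 15 '(': depth becomes 2
  Position 16 ')': depth becomes 1
  Position 17 '(': depth becomes 2
  Position 18 '(': depth becomes 3
  Position 19 ')': depth becomes 2
  Position 20 ')': depth becomes 1
  Position 21 ')': depth becomes 0
Maximum depth reached: 3

3


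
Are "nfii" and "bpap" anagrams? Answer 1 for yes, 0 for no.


Strings: "nfii", "bpap"
Sorted first:  fiin
Sorted second: abpp
Differ at position 0: 'f' vs 'a' => not anagrams

0


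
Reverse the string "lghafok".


Input: lghafok
Reading characters right to left:
  Position 6: 'k'
  Position 5: 'o'
  Position 4: 'f'
  Position 3: 'a'
  Position 2: 'h'
  Position 1: 'g'
  Position 0: 'l'
Reversed: kofahgl

kofahgl


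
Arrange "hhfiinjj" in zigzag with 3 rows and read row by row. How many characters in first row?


Zigzag "hhfiinjj" into 3 rows:
Placing characters:
  'h' => row 0
  'h' => row 1
  'f' => row 2
  'i' => row 1
  'i' => row 0
  'n' => row 1
  'j' => row 2
  'j' => row 1
Rows:
  Row 0: "hi"
  Row 1: "hinj"
  Row 2: "fj"
First row length: 2

2


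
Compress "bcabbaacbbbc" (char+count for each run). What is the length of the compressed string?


Input: bcabbaacbbbc
Runs:
  'b' x 1 => "b1"
  'c' x 1 => "c1"
  'a' x 1 => "a1"
  'b' x 2 => "b2"
  'a' x 2 => "a2"
  'c' x 1 => "c1"
  'b' x 3 => "b3"
  'c' x 1 => "c1"
Compressed: "b1c1a1b2a2c1b3c1"
Compressed length: 16

16


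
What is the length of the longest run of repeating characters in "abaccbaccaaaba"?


Input: "abaccbaccaaaba"
Scanning for longest run:
  Position 1 ('b'): new char, reset run to 1
  Position 2 ('a'): new char, reset run to 1
  Position 3 ('c'): new char, reset run to 1
  Position 4 ('c'): continues run of 'c', length=2
  Position 5 ('b'): new char, reset run to 1
  Position 6 ('a'): new char, reset run to 1
  Position 7 ('c'): new char, reset run to 1
  Position 8 ('c'): continues run of 'c', length=2
  Position 9 ('a'): new char, reset run to 1
  Position 10 ('a'): continues run of 'a', length=2
  Position 11 ('a'): continues run of 'a', length=3
  Position 12 ('b'): new char, reset run to 1
  Position 13 ('a'): new char, reset run to 1
Longest run: 'a' with length 3

3


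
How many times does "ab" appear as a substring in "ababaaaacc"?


Searching for "ab" in "ababaaaacc"
Scanning each position:
  Position 0: "ab" => MATCH
  Position 1: "ba" => no
  Position 2: "ab" => MATCH
  Position 3: "ba" => no
  Position 4: "aa" => no
  Position 5: "aa" => no
  Position 6: "aa" => no
  Position 7: "ac" => no
  Position 8: "cc" => no
Total occurrences: 2

2


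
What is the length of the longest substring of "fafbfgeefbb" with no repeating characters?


Input: "fafbfgeefbb"
Sliding window (track last position of each char):
  Position 0 ('f'): window [0,0] length 1 -- new best
  Position 1 ('a'): window [0,1] length 2 -- new best
  Position 2 ('f'): repeat (last at 0), move window start to 1
  Position 2 ('f'): window [1,2] length 2
  Position 3 ('b'): window [1,3] length 3 -- new best
  Position 4 ('f'): repeat (last at 2), move window start to 3
  Position 4 ('f'): window [3,4] length 2
  Position 5 ('g'): window [3,5] length 3
  Position 6 ('e'): window [3,6] length 4 -- new best
  Position 7 ('e'): repeat (last at 6), move window start to 7
  Position 7 ('e'): window [7,7] length 1
  Position 8 ('f'): window [7,8] length 2
  Position 9 ('b'): window [7,9] length 3
  Position 10 ('b'): repeat (last at 9), move window start to 10
  Position 10 ('b'): window [10,10] length 1
Longest substring with no repeats: "bfge" with length 4

4
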